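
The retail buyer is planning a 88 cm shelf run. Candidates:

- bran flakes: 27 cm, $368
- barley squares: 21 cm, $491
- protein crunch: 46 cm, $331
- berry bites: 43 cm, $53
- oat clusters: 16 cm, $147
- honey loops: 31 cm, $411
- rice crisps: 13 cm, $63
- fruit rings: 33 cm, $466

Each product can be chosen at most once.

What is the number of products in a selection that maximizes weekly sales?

Optimal total is 1368.
One optimal bundle: barley squares + honey loops + fruit rings (85 cm).
Any selection reaching 1368 contains exactly 3 products.

3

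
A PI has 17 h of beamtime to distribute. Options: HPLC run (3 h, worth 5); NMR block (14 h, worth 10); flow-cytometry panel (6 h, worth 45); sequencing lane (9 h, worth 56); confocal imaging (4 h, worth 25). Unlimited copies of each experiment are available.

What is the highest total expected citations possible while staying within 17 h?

115

Ranking by ratio (expected citations/h): flow-cytometry panel 7.50, confocal imaging 6.25, sequencing lane 6.22.
2×flow-cytometry panel + confocal imaging uses 16 of the 17 h and totals 115.
No other feasible combination exceeds 115.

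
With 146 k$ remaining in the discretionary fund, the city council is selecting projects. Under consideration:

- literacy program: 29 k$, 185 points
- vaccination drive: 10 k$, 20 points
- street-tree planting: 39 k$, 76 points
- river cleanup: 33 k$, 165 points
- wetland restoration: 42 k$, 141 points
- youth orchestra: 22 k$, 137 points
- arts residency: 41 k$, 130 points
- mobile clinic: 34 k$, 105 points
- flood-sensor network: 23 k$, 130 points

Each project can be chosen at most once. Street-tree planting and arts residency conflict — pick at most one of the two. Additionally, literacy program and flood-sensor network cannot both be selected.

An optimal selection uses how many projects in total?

5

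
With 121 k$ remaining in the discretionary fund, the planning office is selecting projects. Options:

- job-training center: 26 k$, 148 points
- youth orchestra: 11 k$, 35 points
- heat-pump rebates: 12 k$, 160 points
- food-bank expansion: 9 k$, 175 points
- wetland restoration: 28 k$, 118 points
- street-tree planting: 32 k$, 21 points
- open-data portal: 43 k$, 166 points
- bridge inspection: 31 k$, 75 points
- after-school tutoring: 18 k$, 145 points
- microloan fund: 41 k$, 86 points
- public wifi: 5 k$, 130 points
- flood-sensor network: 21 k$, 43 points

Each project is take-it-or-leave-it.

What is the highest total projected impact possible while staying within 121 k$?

924

Greedy by ratio would take job-training center + youth orchestra + heat-pump rebates + food-bank expansion + wetland restoration + after-school tutoring + public wifi: 109 k$ used, total 911.
Dropping youth orchestra and wetland restoration frees 39 k$; slotting in open-data portal (43 k$) lifts the total to 924 at 113 k$.
No other feasible combination exceeds 924.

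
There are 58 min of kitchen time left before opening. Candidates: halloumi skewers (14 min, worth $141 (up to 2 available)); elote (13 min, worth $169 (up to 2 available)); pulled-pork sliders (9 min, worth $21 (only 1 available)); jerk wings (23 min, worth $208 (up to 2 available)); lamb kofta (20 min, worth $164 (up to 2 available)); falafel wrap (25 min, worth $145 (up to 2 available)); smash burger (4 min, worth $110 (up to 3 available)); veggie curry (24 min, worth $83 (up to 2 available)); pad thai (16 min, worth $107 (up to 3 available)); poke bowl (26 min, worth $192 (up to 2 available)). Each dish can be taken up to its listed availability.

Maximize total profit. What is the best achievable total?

Taking the top-ratio dishes first gives halloumi skewers + 2×elote + 3×smash burger for 809 (52 min).
Replace halloumi skewers with lamb kofta: the trade gains 23 net, giving 832 at 58 min.
Nothing else within 58 min beats 832.

832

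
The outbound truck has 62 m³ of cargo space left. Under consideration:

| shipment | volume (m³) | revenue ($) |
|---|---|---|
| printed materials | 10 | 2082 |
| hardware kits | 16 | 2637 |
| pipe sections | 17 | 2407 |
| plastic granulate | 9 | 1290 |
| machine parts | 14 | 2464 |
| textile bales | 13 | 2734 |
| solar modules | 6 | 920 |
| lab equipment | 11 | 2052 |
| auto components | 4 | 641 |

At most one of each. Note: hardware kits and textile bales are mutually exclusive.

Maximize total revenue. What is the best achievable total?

11263

By revenue per m³: textile bales 210.31, printed materials 208.20, lab equipment 186.55, machine parts 176.00 lead.
The ratio heuristic lands on printed materials + machine parts + textile bales + solar modules + lab equipment + auto components (10893) but leaves 4 m³ idle.
Dropping solar modules frees 6 m³; slotting in plastic granulate (9 m³) lifts the total to 11263 at 61 m³.
Next best is printed materials + machine parts + textile bales + solar modules + lab equipment + auto components at 10893 (58 m³) — short by 370.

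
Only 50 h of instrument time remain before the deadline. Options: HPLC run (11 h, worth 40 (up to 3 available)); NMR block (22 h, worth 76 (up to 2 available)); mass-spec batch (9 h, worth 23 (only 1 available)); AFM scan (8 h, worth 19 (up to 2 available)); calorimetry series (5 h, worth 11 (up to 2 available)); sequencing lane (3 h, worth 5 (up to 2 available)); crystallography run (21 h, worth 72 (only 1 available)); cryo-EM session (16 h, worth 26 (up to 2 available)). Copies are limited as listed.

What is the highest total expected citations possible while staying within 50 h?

167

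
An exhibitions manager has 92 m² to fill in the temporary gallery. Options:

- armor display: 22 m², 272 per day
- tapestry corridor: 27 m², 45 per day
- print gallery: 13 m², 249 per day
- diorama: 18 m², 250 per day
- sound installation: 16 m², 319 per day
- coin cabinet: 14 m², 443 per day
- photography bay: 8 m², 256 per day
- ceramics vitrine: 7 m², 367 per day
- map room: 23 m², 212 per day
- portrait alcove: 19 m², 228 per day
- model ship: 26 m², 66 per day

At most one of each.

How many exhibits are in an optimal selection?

6

Optimal total is 1907.
For example armor display + diorama + sound installation + coin cabinet + photography bay + ceramics vitrine achieves it, using 85 m².
Every optimal selection uses 6 exhibits.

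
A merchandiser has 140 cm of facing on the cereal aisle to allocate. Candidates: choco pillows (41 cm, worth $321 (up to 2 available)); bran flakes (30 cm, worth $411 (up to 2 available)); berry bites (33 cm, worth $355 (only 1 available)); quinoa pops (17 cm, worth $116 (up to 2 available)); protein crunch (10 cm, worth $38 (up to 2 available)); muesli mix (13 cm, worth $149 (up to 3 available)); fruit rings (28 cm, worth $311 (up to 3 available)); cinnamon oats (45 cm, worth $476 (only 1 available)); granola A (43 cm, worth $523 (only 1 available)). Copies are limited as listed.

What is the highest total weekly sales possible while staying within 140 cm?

1700

Density check — bran flakes 13.70, granola A 12.16, muesli mix 11.46 are the best per cm.
A density-first pass picks 2×bran flakes + protein crunch + 2×muesli mix + granola A — 1681 at 139 cm.
The 36 cm tied up in protein crunch and 2×muesli mix is better spent on berry bites — total rises to 1700 (136 cm).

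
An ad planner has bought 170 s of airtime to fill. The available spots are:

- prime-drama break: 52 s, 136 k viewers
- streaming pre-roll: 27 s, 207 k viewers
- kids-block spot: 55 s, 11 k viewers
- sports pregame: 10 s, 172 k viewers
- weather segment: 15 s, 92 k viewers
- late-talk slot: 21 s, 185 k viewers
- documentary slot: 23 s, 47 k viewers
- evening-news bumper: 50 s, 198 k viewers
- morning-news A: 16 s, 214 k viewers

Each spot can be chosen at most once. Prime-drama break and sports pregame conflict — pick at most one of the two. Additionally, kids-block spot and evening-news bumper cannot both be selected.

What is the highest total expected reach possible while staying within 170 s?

Taking streaming pre-roll + sports pregame + weather segment + late-talk slot + documentary slot + evening-news bumper + morning-news A: 162 s used, 1115 in expected reach.
An exhaustive check of the 512 subsets confirms 1115.

1115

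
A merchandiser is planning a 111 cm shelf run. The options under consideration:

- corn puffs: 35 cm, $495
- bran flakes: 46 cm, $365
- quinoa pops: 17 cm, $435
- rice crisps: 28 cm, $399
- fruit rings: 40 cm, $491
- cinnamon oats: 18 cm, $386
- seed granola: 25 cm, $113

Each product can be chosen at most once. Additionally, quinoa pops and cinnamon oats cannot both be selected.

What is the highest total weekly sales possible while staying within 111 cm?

1442

Corn puffs + quinoa pops + rice crisps + seed granola uses 105 of the 111 cm and totals 1442.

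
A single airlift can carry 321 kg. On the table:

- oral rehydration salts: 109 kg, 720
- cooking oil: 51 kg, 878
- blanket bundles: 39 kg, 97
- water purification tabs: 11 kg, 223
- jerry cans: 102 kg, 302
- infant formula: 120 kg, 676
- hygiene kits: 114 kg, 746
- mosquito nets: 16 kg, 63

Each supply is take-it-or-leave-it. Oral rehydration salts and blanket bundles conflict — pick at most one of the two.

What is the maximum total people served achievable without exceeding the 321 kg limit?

2630

By people served per kg: water purification tabs 20.27, cooking oil 17.22, oral rehydration salts 6.61, hygiene kits 6.54 lead.
Best packing: oral rehydration salts + cooking oil + water purification tabs + hygiene kits + mosquito nets — 301 kg, 2630 total.
Next best is cooking oil + water purification tabs + infant formula + hygiene kits + mosquito nets at 2586 (312 kg) — short by 44.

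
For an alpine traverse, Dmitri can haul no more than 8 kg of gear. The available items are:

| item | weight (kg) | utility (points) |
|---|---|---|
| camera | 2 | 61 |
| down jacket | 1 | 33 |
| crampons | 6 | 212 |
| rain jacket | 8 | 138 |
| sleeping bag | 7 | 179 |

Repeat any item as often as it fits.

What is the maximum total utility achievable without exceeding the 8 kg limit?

278

Density check — crampons 35.33, down jacket 33.00, camera 30.50, sleeping bag 25.57 are the best per kg.
The ratio ordering already packs tightly: 2×down jacket + crampons, 8 kg, 278.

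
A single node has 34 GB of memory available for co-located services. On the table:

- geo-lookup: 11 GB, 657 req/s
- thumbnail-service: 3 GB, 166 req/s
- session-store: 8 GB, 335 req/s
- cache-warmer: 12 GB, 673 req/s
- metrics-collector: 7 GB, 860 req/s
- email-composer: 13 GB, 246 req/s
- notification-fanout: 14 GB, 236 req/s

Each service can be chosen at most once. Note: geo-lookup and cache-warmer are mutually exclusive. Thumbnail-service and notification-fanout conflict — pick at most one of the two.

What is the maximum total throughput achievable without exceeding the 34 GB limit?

Taking thumbnail-service + session-store + cache-warmer + metrics-collector: 30 GB used, 2034 in throughput.
Nothing else feasible within 34 GB beats 2034.

2034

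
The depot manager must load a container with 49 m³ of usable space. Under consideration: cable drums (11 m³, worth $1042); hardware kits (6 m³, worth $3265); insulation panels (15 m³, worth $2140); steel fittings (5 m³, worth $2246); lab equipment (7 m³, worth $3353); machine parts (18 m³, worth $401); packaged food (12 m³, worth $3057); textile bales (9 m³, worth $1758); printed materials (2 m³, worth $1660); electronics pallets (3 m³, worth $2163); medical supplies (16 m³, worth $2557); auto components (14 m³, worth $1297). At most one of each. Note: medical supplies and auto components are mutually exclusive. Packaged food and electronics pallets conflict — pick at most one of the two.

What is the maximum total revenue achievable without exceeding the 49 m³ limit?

17002

Best packing: hardware kits + steel fittings + lab equipment + textile bales + printed materials + electronics pallets + medical supplies — 48 m³, 17002 total.
No other feasible combination exceeds 17002.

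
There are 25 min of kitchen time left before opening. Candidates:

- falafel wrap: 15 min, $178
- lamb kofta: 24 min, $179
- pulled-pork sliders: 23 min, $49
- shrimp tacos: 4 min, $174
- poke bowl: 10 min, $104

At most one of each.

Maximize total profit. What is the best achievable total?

Falafel wrap + shrimp tacos uses 19 of the 25 min and totals 352.
Runner-up falafel wrap + poke bowl tops out at 282.

352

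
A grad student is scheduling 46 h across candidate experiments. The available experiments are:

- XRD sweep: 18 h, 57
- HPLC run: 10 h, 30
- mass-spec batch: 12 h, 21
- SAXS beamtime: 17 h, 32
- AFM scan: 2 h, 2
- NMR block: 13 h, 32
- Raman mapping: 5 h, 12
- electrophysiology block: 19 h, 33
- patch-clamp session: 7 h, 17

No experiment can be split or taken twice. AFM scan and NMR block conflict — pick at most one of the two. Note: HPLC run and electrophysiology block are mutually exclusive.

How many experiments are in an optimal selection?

4

The maximum expected citations within 46 h is 131.
One optimal bundle: XRD sweep + HPLC run + NMR block + Raman mapping (46 h).
Any selection reaching 131 contains exactly 4 experiments.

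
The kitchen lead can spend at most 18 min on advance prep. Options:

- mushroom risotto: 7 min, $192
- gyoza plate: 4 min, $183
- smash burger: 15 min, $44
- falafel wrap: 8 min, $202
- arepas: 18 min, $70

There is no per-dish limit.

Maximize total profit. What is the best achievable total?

4×gyoza plate uses 16 of the 18 min and totals 732.
Nothing else within 18 min beats 732.

732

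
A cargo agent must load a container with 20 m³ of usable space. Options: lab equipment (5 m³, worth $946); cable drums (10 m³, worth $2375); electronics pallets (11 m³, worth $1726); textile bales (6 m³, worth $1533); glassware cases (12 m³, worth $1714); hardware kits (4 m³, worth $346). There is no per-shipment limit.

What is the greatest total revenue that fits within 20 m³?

Greedy by ratio would take 3×textile bales: 18 m³ used, total 4599.
Replace 3×textile bales with 2×cable drums: the trade gains 151 net, giving 4750 at 20 m³.
Nothing else within 20 m³ beats 4750.

4750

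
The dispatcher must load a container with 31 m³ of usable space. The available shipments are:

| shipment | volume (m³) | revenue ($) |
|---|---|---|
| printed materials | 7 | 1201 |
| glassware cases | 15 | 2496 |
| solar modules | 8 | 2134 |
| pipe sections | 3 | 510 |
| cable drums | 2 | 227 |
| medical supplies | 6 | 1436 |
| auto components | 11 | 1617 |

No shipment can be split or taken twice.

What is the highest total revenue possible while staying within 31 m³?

Greedy by ratio would take printed materials + solar modules + pipe sections + cable drums + medical supplies: 26 m³ used, total 5508.
Replace printed materials and pipe sections with glassware cases: the trade gains 785 net, giving 6293 at 31 m³.
An exhaustive check of the 128 subsets confirms 6293.

6293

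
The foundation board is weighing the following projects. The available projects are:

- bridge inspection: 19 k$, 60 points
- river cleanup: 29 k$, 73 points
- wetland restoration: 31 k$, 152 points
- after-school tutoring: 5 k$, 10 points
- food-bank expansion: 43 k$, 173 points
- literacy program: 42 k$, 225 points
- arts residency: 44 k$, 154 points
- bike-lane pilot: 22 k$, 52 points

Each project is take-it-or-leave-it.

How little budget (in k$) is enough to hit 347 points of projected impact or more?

73

Minimise k$ subject to total projected impact ≥ 347.
wetland restoration + literacy program reaches 377 using 73 k$.
No combination under 73 k$ hits 347.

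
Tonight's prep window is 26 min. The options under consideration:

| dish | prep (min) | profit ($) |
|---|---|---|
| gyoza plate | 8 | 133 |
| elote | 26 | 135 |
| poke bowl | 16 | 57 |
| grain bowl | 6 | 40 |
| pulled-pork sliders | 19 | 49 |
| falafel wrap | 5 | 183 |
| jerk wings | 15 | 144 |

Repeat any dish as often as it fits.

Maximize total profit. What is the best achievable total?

915

Density check — falafel wrap 36.60, gyoza plate 16.62, jerk wings 9.60 are the best per min.
Best packing: 5×falafel wrap — 25 min, 915 total.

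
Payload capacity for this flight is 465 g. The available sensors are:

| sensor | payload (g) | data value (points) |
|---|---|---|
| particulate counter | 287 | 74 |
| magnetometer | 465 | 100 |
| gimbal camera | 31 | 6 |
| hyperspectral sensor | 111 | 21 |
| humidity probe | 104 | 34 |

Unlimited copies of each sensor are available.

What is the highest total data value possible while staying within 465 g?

By data value per g: humidity probe 0.33, particulate counter 0.26, magnetometer 0.22 lead.
Gimbal camera + 4×humidity probe uses 447 of the 465 g and totals 142.
The spare 18 g is too small for any remaining sensor, and no exchange beats 142.

142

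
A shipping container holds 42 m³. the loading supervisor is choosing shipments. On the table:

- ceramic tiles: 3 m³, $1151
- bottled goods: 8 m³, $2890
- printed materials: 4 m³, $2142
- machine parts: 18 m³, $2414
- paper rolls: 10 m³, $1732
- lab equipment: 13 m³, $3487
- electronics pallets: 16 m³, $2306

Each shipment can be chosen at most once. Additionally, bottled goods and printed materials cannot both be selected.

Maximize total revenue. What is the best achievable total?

9942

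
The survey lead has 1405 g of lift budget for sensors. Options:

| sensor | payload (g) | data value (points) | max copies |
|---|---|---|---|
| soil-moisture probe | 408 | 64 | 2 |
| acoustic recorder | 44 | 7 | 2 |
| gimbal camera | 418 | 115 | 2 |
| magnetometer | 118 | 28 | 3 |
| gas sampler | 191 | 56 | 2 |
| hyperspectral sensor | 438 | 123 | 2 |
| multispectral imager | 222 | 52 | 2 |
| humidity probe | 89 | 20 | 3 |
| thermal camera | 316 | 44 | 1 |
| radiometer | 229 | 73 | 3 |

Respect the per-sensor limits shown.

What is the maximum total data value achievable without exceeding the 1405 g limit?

Filling by ratio: 2×magnetometer + 2×gas sampler + humidity probe + 3×radiometer for 407, with 11 g left unused.
The 427 g tied up in 2×magnetometer and gas sampler is better spent on hyperspectral sensor — total rises to 418 (1405 g).
Every other selection either busts 1405 g or exceeds an availability limit or fails to beat 418.

418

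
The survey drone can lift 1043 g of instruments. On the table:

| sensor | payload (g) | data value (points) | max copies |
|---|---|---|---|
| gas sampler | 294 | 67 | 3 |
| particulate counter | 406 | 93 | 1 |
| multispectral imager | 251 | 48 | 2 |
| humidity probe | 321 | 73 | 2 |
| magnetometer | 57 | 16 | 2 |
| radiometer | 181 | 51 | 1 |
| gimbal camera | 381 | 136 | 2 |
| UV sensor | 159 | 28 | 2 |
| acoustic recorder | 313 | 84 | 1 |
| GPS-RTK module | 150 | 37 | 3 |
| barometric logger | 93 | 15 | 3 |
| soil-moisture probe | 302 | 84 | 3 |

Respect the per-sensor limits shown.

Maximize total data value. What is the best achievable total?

341

By data value per g: gimbal camera 0.36, radiometer 0.28, magnetometer 0.28 lead.
Filling by ratio: magnetometer + radiometer + 2×gimbal camera for 339, with 43 g left unused.
Dropping radiometer frees 181 g; slotting in magnetometer + GPS-RTK module (207 g) lifts the total to 341 at 1026 g.
The spare 17 g is too small for any remaining sensor, and no exchange beats 341.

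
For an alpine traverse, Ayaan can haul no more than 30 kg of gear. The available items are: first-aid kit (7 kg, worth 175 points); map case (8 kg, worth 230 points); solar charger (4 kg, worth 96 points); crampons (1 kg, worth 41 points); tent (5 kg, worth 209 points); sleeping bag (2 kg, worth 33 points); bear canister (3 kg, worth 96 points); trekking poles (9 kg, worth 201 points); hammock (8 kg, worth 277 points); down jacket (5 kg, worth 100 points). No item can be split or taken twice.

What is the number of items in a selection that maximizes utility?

Best achievable utility is 953.
One optimal bundle: map case + crampons + tent + bear canister + hammock + down jacket (30 kg).
All optima have 6 items.

6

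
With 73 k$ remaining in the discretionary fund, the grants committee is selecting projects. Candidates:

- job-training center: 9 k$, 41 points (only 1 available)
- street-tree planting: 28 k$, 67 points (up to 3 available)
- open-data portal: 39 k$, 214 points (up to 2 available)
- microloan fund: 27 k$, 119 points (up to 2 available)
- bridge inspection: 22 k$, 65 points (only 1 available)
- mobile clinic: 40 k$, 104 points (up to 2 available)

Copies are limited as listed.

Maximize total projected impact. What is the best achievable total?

333

By projected impact per k$: open-data portal 5.49, job-training center 4.56, microloan fund 4.41, bridge inspection 2.95 lead.
Filling by ratio: job-training center + open-data portal + bridge inspection for 320, with 3 k$ left unused.
Replace job-training center and bridge inspection with microloan fund: the trade gains 13 net, giving 333 at 66 k$.
The spare 7 k$ is too small for any remaining project, and no exchange beats 333.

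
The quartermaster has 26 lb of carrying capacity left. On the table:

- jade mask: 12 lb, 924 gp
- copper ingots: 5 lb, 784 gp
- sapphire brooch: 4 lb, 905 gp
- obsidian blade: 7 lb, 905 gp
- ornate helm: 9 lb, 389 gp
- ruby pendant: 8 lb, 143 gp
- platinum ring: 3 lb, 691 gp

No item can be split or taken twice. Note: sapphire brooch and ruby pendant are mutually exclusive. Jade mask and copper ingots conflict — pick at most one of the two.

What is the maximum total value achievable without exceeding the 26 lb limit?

3425

Taking the top-ratio items first gives copper ingots + sapphire brooch + obsidian blade + platinum ring for 3285 (19 lb).
Replace copper ingots with jade mask: the trade gains 140 net, giving 3425 at 26 lb.
The closest alternative, copper ingots + sapphire brooch + obsidian blade + platinum ring, reaches only 3285.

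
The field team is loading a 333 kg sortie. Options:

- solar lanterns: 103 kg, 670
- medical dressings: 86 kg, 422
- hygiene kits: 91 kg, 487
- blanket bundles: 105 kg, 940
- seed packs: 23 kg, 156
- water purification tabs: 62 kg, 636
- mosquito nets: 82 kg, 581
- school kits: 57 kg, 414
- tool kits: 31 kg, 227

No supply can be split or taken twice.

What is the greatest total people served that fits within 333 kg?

2727

Taking the top-ratio supplies first gives blanket bundles + seed packs + water purification tabs + school kits + tool kits for 2373 (278 kg).
The 31 kg tied up in tool kits is better spent on mosquito nets — total rises to 2727 (329 kg).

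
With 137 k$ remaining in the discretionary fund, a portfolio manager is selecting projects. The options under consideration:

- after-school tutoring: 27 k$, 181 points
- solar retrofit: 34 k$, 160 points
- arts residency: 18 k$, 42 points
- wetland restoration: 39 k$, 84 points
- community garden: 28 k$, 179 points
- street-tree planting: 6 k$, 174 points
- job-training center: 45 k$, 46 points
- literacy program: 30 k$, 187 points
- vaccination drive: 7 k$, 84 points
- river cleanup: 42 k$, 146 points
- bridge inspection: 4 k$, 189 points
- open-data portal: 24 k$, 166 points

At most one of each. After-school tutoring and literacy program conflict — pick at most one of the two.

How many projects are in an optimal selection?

7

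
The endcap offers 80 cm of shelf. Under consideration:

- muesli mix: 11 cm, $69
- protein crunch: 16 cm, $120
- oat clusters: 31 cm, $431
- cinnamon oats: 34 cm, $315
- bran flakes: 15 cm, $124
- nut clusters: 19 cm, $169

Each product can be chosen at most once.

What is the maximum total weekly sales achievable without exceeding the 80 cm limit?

870

The ratio ordering already packs tightly: oat clusters + cinnamon oats + bran flakes, 80 cm, 870.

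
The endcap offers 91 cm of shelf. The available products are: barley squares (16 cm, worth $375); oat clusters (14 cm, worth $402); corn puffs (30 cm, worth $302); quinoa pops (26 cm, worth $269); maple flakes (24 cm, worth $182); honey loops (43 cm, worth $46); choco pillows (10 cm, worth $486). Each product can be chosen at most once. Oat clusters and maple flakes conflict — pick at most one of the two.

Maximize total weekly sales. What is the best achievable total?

1565

Best packing: barley squares + oat clusters + corn puffs + choco pillows — 70 cm, 1565 total.
Nothing else feasible within 91 cm beats 1565.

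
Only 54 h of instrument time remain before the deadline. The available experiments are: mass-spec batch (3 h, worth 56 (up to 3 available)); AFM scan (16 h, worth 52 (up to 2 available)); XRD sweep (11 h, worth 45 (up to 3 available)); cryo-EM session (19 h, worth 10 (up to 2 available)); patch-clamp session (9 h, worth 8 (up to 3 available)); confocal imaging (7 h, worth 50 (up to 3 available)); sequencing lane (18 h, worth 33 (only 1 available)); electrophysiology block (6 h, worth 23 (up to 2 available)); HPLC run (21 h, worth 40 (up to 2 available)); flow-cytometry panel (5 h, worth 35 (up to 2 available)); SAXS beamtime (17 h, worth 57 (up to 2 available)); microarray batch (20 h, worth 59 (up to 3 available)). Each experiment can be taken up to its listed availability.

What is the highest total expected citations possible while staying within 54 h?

434

Filling by ratio: 3×mass-spec batch + XRD sweep + 3×confocal imaging + 2×flow-cytometry panel for 433, with 3 h left unused.
Replace XRD sweep with 2×electrophysiology block: the trade gains 1 net, giving 434 at 52 h.
No other feasible combination exceeds 434.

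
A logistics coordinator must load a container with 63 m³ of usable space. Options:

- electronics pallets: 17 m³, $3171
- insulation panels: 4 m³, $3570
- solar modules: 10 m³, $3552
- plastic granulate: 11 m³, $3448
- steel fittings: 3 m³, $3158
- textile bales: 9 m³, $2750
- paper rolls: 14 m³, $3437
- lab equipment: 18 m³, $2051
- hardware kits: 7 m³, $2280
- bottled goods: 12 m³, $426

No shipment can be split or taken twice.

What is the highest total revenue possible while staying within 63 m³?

22195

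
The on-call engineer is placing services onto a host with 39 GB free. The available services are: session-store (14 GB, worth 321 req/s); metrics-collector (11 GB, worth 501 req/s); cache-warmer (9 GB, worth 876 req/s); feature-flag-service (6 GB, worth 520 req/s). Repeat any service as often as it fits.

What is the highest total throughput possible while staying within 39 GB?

Density check — cache-warmer 97.33, feature-flag-service 86.67, metrics-collector 45.55 are the best per GB.
Taking the top-ratio services first gives 4×cache-warmer for 3504 (36 GB).
Dropping cache-warmer frees 9 GB; slotting in 2×feature-flag-service (12 GB) lifts the total to 3668 at 39 GB.
Nothing else within 39 GB beats 3668.

3668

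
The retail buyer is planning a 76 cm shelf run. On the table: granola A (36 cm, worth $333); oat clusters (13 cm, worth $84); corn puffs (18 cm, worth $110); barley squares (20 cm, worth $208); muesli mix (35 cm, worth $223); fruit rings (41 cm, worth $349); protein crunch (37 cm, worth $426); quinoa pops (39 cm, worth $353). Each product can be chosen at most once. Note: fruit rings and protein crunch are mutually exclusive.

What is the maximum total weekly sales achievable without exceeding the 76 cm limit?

779

Greedy by ratio would take oat clusters + barley squares + protein crunch: 70 cm used, total 718.
The 33 cm tied up in oat clusters and barley squares is better spent on quinoa pops — total rises to 779 (76 cm).
Next best is granola A + protein crunch at 759 (73 cm) — short by 20.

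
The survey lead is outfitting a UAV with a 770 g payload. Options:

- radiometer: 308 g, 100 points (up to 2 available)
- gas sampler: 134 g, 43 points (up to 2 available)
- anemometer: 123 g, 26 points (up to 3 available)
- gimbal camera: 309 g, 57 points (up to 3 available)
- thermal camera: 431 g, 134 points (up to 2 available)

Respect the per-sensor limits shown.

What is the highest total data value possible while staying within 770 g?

243

Density check — radiometer 0.32, gas sampler 0.32, thermal camera 0.31 are the best per g.
2×radiometer + gas sampler uses 750 of the 770 g and totals 243.
Nothing else within 770 g beats 243.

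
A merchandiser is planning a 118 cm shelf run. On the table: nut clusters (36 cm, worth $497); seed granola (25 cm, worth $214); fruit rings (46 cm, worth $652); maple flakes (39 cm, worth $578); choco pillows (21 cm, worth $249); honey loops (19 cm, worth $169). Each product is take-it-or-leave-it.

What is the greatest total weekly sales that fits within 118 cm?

Taking the top-ratio products first gives fruit rings + maple flakes + choco pillows for 1479 (106 cm).
Dropping fruit rings frees 46 cm; slotting in nut clusters + honey loops (55 cm) lifts the total to 1493 at 115 cm.
Runner-up fruit rings + maple flakes + choco pillows tops out at 1479.

1493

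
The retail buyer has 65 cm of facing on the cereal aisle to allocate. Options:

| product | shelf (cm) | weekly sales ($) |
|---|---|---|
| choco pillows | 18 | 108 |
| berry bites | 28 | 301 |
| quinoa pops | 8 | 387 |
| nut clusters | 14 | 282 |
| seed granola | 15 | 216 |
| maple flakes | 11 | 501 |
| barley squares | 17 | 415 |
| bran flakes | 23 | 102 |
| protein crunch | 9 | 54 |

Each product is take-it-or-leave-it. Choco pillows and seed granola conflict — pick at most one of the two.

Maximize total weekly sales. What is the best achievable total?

1801

By weekly sales per cm: quinoa pops 48.38, maple flakes 45.55, barley squares 24.41 lead.
Best packing: quinoa pops + nut clusters + seed granola + maple flakes + barley squares — 65 cm, 1801 total.
Runner-up quinoa pops + nut clusters + maple flakes + barley squares + protein crunch tops out at 1639.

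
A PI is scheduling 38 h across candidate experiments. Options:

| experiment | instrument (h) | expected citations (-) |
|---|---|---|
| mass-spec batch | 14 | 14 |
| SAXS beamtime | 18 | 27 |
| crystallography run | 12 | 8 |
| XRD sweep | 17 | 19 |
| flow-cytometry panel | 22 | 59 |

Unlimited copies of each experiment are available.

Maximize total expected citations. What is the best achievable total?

By expected citations per h: flow-cytometry panel 2.68, SAXS beamtime 1.50, XRD sweep 1.12, mass-spec batch 1.00 lead.
Mass-spec batch + flow-cytometry panel uses 36 of the 38 h and totals 73.
The spare 2 h is too small for any remaining experiment, and no exchange beats 73.

73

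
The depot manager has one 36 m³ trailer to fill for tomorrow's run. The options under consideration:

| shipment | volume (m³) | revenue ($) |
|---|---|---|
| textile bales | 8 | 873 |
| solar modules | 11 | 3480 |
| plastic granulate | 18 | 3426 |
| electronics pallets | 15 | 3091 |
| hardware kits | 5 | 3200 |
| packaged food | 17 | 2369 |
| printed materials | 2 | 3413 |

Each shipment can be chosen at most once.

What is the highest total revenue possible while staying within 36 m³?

13519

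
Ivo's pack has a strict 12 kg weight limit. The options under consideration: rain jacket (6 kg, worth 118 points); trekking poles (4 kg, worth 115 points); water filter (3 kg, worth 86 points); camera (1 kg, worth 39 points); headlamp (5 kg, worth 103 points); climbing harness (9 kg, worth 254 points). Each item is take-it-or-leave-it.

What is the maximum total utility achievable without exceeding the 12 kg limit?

340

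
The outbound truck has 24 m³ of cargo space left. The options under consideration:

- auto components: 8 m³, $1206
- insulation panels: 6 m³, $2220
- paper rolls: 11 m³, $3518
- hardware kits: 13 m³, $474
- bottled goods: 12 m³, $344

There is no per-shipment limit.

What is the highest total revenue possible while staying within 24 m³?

8880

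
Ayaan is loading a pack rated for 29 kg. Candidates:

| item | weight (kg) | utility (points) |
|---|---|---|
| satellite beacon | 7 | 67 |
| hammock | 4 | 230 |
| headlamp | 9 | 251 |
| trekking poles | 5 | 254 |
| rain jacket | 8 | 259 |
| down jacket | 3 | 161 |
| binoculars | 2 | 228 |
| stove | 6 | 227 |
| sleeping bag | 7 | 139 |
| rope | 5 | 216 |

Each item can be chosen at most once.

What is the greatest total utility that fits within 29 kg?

Greedy by ratio would take hammock + trekking poles + down jacket + binoculars + stove + rope: 25 kg used, total 1316.
The 5 kg tied up in rope is better spent on rain jacket — total rises to 1359 (28 kg).

1359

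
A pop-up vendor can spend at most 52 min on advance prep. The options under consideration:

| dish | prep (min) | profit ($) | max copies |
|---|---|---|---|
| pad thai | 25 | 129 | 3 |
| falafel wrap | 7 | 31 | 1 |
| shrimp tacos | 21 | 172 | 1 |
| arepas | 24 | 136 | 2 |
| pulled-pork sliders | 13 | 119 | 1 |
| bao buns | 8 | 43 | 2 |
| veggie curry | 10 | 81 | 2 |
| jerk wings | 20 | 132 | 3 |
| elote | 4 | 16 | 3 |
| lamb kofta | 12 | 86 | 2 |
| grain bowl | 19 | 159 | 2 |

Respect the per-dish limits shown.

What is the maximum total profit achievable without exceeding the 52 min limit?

440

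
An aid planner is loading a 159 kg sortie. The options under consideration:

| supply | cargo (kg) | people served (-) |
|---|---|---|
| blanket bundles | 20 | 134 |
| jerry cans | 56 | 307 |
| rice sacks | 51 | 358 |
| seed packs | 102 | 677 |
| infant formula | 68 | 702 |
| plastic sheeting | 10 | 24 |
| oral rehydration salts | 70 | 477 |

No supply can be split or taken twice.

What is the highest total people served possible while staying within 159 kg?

1313

A density-first pass picks blanket bundles + rice sacks + infant formula + plastic sheeting — 1218 at 149 kg.
Dropping rice sacks and plastic sheeting frees 61 kg; slotting in oral rehydration salts (70 kg) lifts the total to 1313 at 158 kg.
Nothing else within 159 kg beats 1313.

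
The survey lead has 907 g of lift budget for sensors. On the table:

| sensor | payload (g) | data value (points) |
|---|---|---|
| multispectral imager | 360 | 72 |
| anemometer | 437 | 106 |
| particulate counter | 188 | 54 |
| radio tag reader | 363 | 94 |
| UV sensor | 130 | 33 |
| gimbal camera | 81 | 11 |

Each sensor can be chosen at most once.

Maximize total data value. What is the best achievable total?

A density-first pass picks particulate counter + radio tag reader + UV sensor + gimbal camera — 192 at 762 g.
Replace particulate counter and UV sensor with anemometer: the trade gains 19 net, giving 211 at 881 g.
Runner-up anemometer + particulate counter + UV sensor + gimbal camera tops out at 204.

211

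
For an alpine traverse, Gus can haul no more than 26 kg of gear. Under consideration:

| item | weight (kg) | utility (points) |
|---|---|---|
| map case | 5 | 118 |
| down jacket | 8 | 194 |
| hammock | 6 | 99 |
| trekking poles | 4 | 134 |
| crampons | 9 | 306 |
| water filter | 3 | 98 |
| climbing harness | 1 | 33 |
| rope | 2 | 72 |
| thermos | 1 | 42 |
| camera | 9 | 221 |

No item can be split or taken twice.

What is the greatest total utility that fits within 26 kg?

By utility per kg: thermos 42.00, rope 36.00, crampons 34.00 lead.
Greedy by ratio would take map case + trekking poles + crampons + water filter + climbing harness + rope + thermos: 25 kg used, total 803.
Dropping map case and water filter frees 8 kg; slotting in camera (9 kg) lifts the total to 808 at 26 kg.
Runner-up down jacket + trekking poles + crampons + water filter + climbing harness + thermos tops out at 807.

808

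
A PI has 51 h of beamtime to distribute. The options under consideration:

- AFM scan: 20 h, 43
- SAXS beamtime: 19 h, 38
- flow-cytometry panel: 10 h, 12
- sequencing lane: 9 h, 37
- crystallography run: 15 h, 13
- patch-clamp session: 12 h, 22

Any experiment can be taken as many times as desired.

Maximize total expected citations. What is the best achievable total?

185

Best packing: 5×sequencing lane — 45 h, 185 total.
The spare 6 h is too small for any remaining experiment, and no exchange beats 185.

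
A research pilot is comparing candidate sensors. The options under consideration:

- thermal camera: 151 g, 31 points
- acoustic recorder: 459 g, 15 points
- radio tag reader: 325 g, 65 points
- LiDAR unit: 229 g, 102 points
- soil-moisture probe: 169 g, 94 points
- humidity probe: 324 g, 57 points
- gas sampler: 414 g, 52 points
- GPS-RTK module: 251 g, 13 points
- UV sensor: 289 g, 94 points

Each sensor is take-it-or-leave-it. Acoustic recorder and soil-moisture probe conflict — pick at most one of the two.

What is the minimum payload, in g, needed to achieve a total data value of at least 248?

687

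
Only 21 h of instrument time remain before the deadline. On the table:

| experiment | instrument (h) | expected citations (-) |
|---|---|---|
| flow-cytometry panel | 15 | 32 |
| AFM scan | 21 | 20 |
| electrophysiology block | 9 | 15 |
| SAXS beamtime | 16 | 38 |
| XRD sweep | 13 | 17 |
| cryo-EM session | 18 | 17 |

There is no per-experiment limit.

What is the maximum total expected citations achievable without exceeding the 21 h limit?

By expected citations per h: SAXS beamtime 2.38, flow-cytometry panel 2.13, electrophysiology block 1.67, XRD sweep 1.31 lead.
The ratio ordering already packs tightly: SAXS beamtime, 16 h, 38.
Every other selection either busts 21 h or fails to beat 38.

38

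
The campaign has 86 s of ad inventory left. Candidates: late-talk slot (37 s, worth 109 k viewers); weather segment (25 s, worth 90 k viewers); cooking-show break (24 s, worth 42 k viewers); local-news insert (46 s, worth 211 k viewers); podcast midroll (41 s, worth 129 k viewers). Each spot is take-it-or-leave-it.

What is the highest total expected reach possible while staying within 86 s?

320

A density-first pass picks weather segment + local-news insert — 301 at 71 s.
Dropping weather segment frees 25 s; slotting in late-talk slot (37 s) lifts the total to 320 at 83 s.
Every other selection either busts 86 s or fails to beat 320.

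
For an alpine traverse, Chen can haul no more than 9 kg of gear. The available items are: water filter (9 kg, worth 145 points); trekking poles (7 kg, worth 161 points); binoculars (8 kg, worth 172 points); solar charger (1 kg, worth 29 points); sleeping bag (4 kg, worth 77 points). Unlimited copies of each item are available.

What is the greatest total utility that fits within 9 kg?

261

Taking 9×solar charger: 9 kg used, 261 in utility.
No other feasible combination exceeds 261.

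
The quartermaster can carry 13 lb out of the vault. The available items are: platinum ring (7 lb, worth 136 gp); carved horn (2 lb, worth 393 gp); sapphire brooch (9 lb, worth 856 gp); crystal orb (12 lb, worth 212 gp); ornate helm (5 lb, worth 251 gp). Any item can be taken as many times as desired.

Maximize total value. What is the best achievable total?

2358

Best packing: 6×carved horn — 12 lb, 2358 total.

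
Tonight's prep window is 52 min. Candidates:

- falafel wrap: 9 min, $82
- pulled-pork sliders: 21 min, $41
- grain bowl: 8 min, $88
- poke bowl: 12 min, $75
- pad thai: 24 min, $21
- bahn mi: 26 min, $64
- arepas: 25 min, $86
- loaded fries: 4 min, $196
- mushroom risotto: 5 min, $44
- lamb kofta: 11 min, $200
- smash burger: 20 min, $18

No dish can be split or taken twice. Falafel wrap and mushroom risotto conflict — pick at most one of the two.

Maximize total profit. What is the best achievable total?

641

Best packing: falafel wrap + grain bowl + poke bowl + loaded fries + lamb kofta — 44 min, 641 total.
Next best is grain bowl + poke bowl + loaded fries + mushroom risotto + lamb kofta at 603 (40 min) — short by 38.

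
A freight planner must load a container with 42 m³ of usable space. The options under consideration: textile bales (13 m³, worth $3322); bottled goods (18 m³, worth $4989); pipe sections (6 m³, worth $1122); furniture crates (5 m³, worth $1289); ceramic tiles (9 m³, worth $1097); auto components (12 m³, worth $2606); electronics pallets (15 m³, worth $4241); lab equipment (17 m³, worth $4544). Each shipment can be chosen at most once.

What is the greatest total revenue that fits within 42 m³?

10822

Greedy by ratio would take bottled goods + furniture crates + electronics pallets: 38 m³ used, total 10519.
Dropping electronics pallets frees 15 m³; slotting in lab equipment (17 m³) lifts the total to 10822 at 40 m³.
The closest alternative, textile bales + bottled goods + pipe sections + furniture crates, reaches only 10722.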